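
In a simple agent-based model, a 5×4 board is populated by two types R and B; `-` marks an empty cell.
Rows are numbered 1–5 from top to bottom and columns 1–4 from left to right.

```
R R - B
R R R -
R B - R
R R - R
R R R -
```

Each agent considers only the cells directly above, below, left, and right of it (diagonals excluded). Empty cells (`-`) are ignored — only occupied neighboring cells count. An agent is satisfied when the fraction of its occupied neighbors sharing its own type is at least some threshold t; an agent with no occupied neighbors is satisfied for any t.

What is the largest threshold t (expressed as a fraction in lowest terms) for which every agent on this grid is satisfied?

0/1

Row 1: (1,1)R 2/2 · (1,2)R 2/2 · (1,4)B — no occupied neighbors
Row 2: (2,1)R 3/3 · (2,2)R 3/4 · (2,3)R 1/1
Row 3: (3,1)R 2/3 · (3,2)B 0/3 · (3,4)R 1/1
Row 4: (4,1)R 3/3 · (4,2)R 2/3 · (4,4)R 1/1
Row 5: (5,1)R 2/2 · (5,2)R 3/3 · (5,3)R 1/1
The smallest same-type fraction is 0/3 at (3,2), which reduces to 0/1. Any threshold above that leaves this agent unsatisfied.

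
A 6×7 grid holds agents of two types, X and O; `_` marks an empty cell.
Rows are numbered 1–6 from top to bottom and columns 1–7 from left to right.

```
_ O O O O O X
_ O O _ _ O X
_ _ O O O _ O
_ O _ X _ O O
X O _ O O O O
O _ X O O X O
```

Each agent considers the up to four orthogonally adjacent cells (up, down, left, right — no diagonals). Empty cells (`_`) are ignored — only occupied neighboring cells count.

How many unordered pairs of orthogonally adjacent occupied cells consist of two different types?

11

Scan each occupied cell's neighbors to the right and below so each pair is counted once.
Row 1: O(1,2)–O(1,3)= O(1,2)–O(2,2)= O(1,3)–O(1,4)= O(1,3)–O(2,3)= O(1,4)–O(1,5)= O(1,5)–O(1,6)= O(1,6)–X(1,7)≠ O(1,6)–O(2,6)= X(1,7)–X(2,7)=  → 1/9 unlike.
Row 2: O(2,2)–O(2,3)= O(2,3)–O(3,3)= O(2,6)–X(2,7)≠ X(2,7)–O(3,7)≠  → 2/4 unlike.
Row 3: O(3,3)–O(3,4)= O(3,4)–O(3,5)= O(3,4)–X(4,4)≠ O(3,7)–O(4,7)=  → 1/4 unlike.
Row 4: O(4,2)–O(5,2)= X(4,4)–O(5,4)≠ O(4,6)–O(4,7)= O(4,6)–O(5,6)= O(4,7)–O(5,7)=  → 1/5 unlike.
Row 5: X(5,1)–O(5,2)≠ X(5,1)–O(6,1)≠ O(5,4)–O(5,5)= O(5,4)–O(6,4)= O(5,5)–O(5,6)= O(5,5)–O(6,5)= O(5,6)–O(5,7)= O(5,6)–X(6,6)≠ O(5,7)–O(6,7)=  → 3/9 unlike.
Row 6: X(6,3)–O(6,4)≠ O(6,4)–O(6,5)= O(6,5)–X(6,6)≠ X(6,6)–O(6,7)≠  → 3/4 unlike.
Total adjacent occupied pairs: 35; unlike-type pairs: 11.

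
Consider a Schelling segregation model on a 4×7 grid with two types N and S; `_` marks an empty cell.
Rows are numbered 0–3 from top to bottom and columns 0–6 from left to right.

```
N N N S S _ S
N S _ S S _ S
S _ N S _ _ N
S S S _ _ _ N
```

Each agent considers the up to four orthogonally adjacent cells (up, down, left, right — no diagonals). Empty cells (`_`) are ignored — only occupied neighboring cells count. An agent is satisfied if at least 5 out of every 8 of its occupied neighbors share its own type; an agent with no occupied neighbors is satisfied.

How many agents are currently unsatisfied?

Row 0: (0,0)N 2/2 satisfied · (0,1)N 2/3 satisfied · (0,2)N 1/2 not · (0,3)S 2/3 satisfied · (0,4)S 2/2 satisfied · (0,6)S 1/1 satisfied
Row 1: (1,0)N 1/3 not · (1,1)S 0/2 not · (1,3)S 3/3 satisfied · (1,4)S 2/2 satisfied · (1,6)S 1/2 not
Row 2: (2,0)S 1/2 not · (2,2)N 0/2 not · (2,3)S 1/2 not · (2,6)N 1/2 not
Row 3: (3,0)S 2/2 satisfied · (3,1)S 2/2 satisfied · (3,2)S 1/2 not · (3,6)N 1/1 satisfied
Unsatisfied: (0,2), (1,0), (1,1), (1,6), (2,0), (2,2), (2,3), (2,6), (3,2) — 9 in total.

9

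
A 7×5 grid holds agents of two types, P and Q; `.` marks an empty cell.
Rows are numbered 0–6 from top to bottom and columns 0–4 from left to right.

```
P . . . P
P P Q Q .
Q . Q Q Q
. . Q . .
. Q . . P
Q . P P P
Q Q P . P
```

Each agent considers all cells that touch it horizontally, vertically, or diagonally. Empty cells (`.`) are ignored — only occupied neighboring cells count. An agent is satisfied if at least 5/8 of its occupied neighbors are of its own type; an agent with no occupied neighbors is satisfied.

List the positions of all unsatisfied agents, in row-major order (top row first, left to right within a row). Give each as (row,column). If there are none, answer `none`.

(0,4), (1,1), (2,0), (5,2), (6,1)

Row 0: (0,0)P 2/2 satisfied · (0,4)P 0/1 not
Row 1: (1,0)P 2/3 satisfied · (1,1)P 2/5 not · (1,2)Q 3/4 satisfied · (1,3)Q 4/5 satisfied
Row 2: (2,0)Q 0/2 not · (2,2)Q 4/5 satisfied · (2,3)Q 5/5 satisfied · (2,4)Q 2/2 satisfied
Row 3: (3,2)Q 3/3 satisfied
Row 4: (4,1)Q 2/3 satisfied · (4,4)P 2/2 satisfied
Row 5: (5,0)Q 3/3 satisfied · (5,2)P 2/4 not · (5,3)P 5/5 satisfied · (5,4)P 3/3 satisfied
Row 6: (6,0)Q 2/2 satisfied · (6,1)Q 2/4 not · (6,2)P 2/3 satisfied · (6,4)P 2/2 satisfied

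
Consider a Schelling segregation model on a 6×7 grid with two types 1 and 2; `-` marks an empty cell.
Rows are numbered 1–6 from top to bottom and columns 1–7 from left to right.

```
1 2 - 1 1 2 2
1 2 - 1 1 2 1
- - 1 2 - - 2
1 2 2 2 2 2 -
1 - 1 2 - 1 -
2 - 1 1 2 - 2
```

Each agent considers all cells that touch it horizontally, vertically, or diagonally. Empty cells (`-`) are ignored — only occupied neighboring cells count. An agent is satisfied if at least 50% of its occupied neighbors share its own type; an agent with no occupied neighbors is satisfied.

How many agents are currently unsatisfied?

14

Row 1: (1,1)1 1/3 unhappy · (1,2)2 1/3 unhappy · (1,4)1 3/3 ok · (1,5)1 3/5 ok · (1,6)2 2/5 unhappy · (1,7)2 2/3 ok
Row 2: (2,1)1 1/3 unhappy · (2,2)2 1/4 unhappy · (2,4)1 4/5 ok · (2,5)1 3/6 ok · (2,6)2 3/6 ok · (2,7)1 0/4 unhappy
Row 3: (3,3)1 1/6 unhappy · (3,4)2 3/6 ok · (3,7)2 2/3 ok
Row 4: (4,1)1 1/2 ok · (4,2)2 1/5 unhappy · (4,3)2 4/6 ok · (4,4)2 4/6 ok · (4,5)2 4/5 ok · (4,6)2 2/3 ok
Row 5: (5,1)1 1/3 unhappy · (5,3)1 2/6 unhappy · (5,4)2 4/7 ok · (5,6)1 0/4 unhappy
Row 6: (6,1)2 0/1 unhappy · (6,3)1 2/3 ok · (6,4)1 2/4 ok · (6,5)2 1/3 unhappy · (6,7)2 0/1 unhappy
Unsatisfied: (1,1), (1,2), (1,6), (2,1), (2,2), (2,7), (3,3), (4,2), (5,1), (5,3), (5,6), (6,1), (6,5), (6,7) — 14 in total.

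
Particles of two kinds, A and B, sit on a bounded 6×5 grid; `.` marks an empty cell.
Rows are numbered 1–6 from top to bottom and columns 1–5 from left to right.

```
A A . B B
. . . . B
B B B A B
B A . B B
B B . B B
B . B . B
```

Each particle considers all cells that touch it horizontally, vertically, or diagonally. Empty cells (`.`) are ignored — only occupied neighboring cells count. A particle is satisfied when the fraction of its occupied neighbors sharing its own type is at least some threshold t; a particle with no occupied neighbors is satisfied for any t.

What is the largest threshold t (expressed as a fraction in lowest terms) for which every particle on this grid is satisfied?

0/1

(1,1)A 1/1
(1,2)A 1/1
(1,4)B 2/2
(1,5)B 2/2
(2,5)B 3/4
(3,1)B 2/3
(3,2)B 3/4
(3,3)B 2/4
(3,4)A 0/5
(3,5)B 3/4
(4,1)B 4/5
(4,2)A 0/6
(4,4)B 5/6
(4,5)B 4/5
(5,1)B 3/4
(5,2)B 4/5
(5,4)B 5/5
(5,5)B 4/4
(6,1)B 2/2
(6,3)B 2/2
(6,5)B 2/2
The smallest same-type fraction is 0/5 at (3,4), which reduces to 0/1. Any threshold above that leaves this particle unsatisfied.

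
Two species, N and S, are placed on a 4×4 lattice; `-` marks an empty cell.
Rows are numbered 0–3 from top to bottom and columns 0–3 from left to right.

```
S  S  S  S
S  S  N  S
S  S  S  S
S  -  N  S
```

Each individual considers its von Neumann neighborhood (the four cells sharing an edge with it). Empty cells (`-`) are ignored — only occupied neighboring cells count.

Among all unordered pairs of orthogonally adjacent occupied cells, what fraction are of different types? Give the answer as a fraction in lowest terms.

2/7

Scan each occupied cell's neighbors to the right and below so each pair is counted once.
From row 0: 1 unlike of 7 pairs (running 1/7).
From row 1: 3 unlike of 7 pairs (running 4/14).
From row 2: 1 unlike of 6 pairs (running 5/20).
From row 3: 1 unlike of 1 pairs (running 6/21).
Total adjacent occupied pairs: 21; unlike-type pairs: 6.
6/21 reduces to 2/7.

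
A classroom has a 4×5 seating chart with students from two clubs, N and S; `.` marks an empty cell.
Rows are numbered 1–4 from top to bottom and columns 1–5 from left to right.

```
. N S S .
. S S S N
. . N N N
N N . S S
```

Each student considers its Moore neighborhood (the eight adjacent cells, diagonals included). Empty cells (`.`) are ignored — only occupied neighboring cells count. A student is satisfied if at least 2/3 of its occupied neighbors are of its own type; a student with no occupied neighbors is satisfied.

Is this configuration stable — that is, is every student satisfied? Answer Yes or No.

Row 1: (1,2)N 0/3 ✗ · (1,3)S 4/5 ✓ · (1,4)S 3/4 ✓
Row 2: (2,2)S 2/4 ✗ · (2,3)S 4/7 ✗ · (2,4)S 3/7 ✗ · (2,5)N 2/4 ✗
Row 3: (3,3)N 2/6 ✗ · (3,4)N 3/7 ✗ · (3,5)N 2/5 ✗
Row 4: (4,1)N 1/1 ✓ · (4,2)N 2/2 ✓ · (4,4)S 1/4 ✗ · (4,5)S 1/3 ✗
For instance (1,2) has only 0/3 same-type neighbors, below 2/3.

No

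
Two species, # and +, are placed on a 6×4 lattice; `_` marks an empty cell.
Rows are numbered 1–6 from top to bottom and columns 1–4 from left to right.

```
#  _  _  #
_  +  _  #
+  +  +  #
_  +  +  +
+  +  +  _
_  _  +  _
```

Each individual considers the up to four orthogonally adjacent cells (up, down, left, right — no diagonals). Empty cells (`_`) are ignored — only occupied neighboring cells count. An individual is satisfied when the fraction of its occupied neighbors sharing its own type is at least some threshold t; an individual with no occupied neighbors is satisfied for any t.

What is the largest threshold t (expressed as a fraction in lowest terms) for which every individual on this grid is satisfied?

1/3

Row 1: (1,1)# — no occupied neighbors · (1,4)# 1/1
Row 2: (2,2)+ 1/1 · (2,4)# 2/2
Row 3: (3,1)+ 1/1 · (3,2)+ 4/4 · (3,3)+ 2/3 · (3,4)# 1/3
Row 4: (4,2)+ 3/3 · (4,3)+ 4/4 · (4,4)+ 1/2
Row 5: (5,1)+ 1/1 · (5,2)+ 3/3 · (5,3)+ 3/3
Row 6: (6,3)+ 1/1
The smallest same-type fraction is 1/3 at (3,4), which reduces to 1/3. Any threshold above that leaves this individual unsatisfied.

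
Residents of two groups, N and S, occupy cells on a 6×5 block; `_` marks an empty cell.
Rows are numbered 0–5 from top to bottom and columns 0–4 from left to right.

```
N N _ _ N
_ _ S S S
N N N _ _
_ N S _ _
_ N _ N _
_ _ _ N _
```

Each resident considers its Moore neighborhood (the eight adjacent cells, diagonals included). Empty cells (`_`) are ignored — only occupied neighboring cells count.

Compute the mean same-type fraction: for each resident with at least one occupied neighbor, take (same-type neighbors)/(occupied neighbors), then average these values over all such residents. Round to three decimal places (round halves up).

0.539

(0,0)N 1/1
(0,1)N 1/2
(0,4)N 0/2
(1,2)S 1/4
(1,3)S 2/4
(1,4)S 1/2
(2,0)N 2/2
(2,1)N 3/5
(2,2)N 2/5
(3,1)N 4/5
(3,2)S 0/5
(4,1)N 1/2
(4,3)N 1/2
(5,3)N 1/1
Sum over 14 residents: 1/1 + 1/2 + 0/2 + 1/4 + 2/4 + 1/2 + 2/2 + 3/5 + 2/5 + 4/5 + 0/5 + 1/2 + 1/2 + 1/1 = 151/20; mean = 151/20 ÷ 14 = 151/280 = 0.539285… → 0.539.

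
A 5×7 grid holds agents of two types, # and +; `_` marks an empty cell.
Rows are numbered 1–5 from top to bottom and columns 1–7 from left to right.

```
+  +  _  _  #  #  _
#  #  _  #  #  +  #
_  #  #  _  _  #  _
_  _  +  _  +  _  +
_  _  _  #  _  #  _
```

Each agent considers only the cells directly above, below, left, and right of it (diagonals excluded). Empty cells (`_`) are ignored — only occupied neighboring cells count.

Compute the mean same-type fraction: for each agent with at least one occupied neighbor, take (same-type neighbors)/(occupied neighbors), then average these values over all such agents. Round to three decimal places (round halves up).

0.488

(1,1)+ 1/2
(1,2)+ 1/2
(1,5)# 2/2
(1,6)# 1/2
(2,1)# 1/2
(2,2)# 2/3
(2,4)# 1/1
(2,5)# 2/3
(2,6)+ 0/4
(2,7)# 0/1
(3,2)# 2/2
(3,3)# 1/2
(3,6)# 0/1
(4,3)+ 0/1
(4,5)+ — no occupied neighbors
(4,7)+ — no occupied neighbors
(5,4)# — no occupied neighbors
(5,6)# — no occupied neighbors
Sum over 14 agents: 1/2 + 1/2 + 2/2 + 1/2 + 1/2 + 2/3 + 1/1 + 2/3 + 0/4 + 0/1 + 2/2 + 1/2 + 0/1 + 0/1 = 41/6; mean = 41/6 ÷ 14 = 41/84 = 0.488095… → 0.488.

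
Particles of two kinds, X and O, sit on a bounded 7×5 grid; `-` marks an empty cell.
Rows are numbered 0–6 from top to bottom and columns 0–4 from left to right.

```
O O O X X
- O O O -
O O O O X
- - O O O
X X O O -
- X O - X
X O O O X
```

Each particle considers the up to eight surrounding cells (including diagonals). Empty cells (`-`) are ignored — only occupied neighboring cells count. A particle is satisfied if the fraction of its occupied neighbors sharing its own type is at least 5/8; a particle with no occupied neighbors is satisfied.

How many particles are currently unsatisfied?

(0,0)O 2/2 ok
(0,1)O 4/4 ok
(0,2)O 4/5 ok
(0,3)X 1/4 unhappy
(0,4)X 1/2 unhappy
(1,1)O 7/7 ok
(1,2)O 7/8 ok
(1,3)O 4/7 unhappy
(2,0)O 2/2 ok
(2,1)O 5/5 ok
(2,2)O 7/7 ok
(2,3)O 6/7 ok
(2,4)X 0/4 unhappy
(3,2)O 6/7 ok
(3,3)O 6/7 ok
(3,4)O 3/4 ok
(4,0)X 2/2 ok
(4,1)X 2/5 unhappy
(4,2)O 4/6 ok
(4,3)O 5/6 ok
(5,1)X 3/7 unhappy
(5,2)O 5/7 ok
(5,4)X 1/3 unhappy
(6,0)X 1/2 unhappy
(6,1)O 2/4 unhappy
(6,2)O 3/4 ok
(6,3)O 2/4 unhappy
(6,4)X 1/2 unhappy
Unsatisfied: (0,3), (0,4), (1,3), (2,4), (4,1), (5,1), (5,4), (6,0), (6,1), (6,3), (6,4) — 11 in total.

11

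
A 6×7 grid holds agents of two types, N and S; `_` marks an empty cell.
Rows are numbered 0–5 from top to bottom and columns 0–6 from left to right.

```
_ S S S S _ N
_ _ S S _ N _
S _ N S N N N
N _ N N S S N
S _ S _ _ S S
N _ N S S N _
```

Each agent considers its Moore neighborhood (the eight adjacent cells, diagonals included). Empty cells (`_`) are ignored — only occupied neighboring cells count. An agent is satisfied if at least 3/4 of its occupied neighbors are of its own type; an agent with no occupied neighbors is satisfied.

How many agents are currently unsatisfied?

Row 0: (0,1)S 2/2 ✓ · (0,2)S 4/4 ✓ · (0,3)S 4/4 ✓ · (0,4)S 2/3 ✗ · (0,6)N 1/1 ✓
Row 1: (1,2)S 5/6 ✓ · (1,3)S 5/7 ✗ · (1,5)N 4/5 ✓
Row 2: (2,0)S 0/1 ✗ · (2,2)N 2/5 ✗ · (2,3)S 3/7 ✗ · (2,4)N 3/7 ✗ · (2,5)N 4/6 ✗ · (2,6)N 3/4 ✓
Row 3: (3,0)N 0/2 ✗ · (3,2)N 2/4 ✗ · (3,3)N 3/6 ✗ · (3,4)S 3/6 ✗ · (3,5)S 3/7 ✗ · (3,6)N 2/5 ✗
Row 4: (4,0)S 0/2 ✗ · (4,2)S 1/4 ✗ · (4,5)S 4/6 ✗ · (4,6)S 2/4 ✗
Row 5: (5,0)N 0/1 ✗ · (5,2)N 0/2 ✗ · (5,3)S 2/3 ✗ · (5,4)S 2/3 ✗ · (5,5)N 0/3 ✗
Unsatisfied: (0,4), (1,3), (2,0), (2,2), (2,3), (2,4), (2,5), (3,0), (3,2), (3,3), (3,4), (3,5), (3,6), (4,0), (4,2), (4,5), (4,6), (5,0), (5,2), (5,3), (5,4), (5,5) — 22 in total.

22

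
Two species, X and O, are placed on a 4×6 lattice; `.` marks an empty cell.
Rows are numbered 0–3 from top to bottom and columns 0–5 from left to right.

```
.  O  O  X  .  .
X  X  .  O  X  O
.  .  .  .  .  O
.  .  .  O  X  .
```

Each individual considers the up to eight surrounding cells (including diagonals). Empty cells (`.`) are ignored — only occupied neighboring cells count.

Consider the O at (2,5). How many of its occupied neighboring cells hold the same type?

1

Occupied neighbors of (2,5): (1,4)=X, (1,5)=O, (3,4)=X.
Same type (O): 1 of 3.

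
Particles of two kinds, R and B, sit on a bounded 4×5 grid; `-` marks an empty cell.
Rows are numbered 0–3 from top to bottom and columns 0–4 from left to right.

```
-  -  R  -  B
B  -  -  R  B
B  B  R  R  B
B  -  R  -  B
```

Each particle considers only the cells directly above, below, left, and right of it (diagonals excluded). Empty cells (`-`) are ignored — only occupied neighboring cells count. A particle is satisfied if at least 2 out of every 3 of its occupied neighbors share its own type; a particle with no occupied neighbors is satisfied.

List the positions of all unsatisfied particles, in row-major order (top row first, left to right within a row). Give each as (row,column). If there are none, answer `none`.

Row 0: (0,2)R 0/0 satisfied · (0,4)B 1/1 satisfied
Row 1: (1,0)B 1/1 satisfied · (1,3)R 1/2 not · (1,4)B 2/3 satisfied
Row 2: (2,0)B 3/3 satisfied · (2,1)B 1/2 not · (2,2)R 2/3 satisfied · (2,3)R 2/3 satisfied · (2,4)B 2/3 satisfied
Row 3: (3,0)B 1/1 satisfied · (3,2)R 1/1 satisfied · (3,4)B 1/1 satisfied

(1,3), (2,1)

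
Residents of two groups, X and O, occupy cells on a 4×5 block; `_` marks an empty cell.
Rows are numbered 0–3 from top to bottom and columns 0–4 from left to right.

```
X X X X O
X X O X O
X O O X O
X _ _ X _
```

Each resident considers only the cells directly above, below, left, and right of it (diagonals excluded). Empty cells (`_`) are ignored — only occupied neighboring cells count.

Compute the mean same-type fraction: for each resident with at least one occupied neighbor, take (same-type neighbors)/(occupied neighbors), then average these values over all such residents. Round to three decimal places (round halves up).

0.672

Row 0: (0,0)X 2/2 · (0,1)X 3/3 · (0,2)X 2/3 · (0,3)X 2/3 · (0,4)O 1/2
Row 1: (1,0)X 3/3 · (1,1)X 2/4 · (1,2)O 1/4 · (1,3)X 2/4 · (1,4)O 2/3
Row 2: (2,0)X 2/3 · (2,1)O 1/3 · (2,2)O 2/3 · (2,3)X 2/4 · (2,4)O 1/2
Row 3: (3,0)X 1/1 · (3,3)X 1/1
Sum over 17 residents: 2/2 + 3/3 + 2/3 + 2/3 + 1/2 + 3/3 + 2/4 + 1/4 + 2/4 + 2/3 + 2/3 + 1/3 + 2/3 + 2/4 + 1/2 + 1/1 + 1/1 = 137/12; mean = 137/12 ÷ 17 = 137/204 = 0.671568… → 0.672.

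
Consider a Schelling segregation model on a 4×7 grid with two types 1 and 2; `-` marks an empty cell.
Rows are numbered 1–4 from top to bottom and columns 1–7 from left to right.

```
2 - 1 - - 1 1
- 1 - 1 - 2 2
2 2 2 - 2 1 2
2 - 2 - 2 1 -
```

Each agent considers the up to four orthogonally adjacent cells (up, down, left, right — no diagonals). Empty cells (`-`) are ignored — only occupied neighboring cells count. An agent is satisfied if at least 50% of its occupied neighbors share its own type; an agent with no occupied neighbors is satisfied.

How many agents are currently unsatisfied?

3

Row 1: (1,1)2 0/0 ok · (1,3)1 0/0 ok · (1,6)1 1/2 ok · (1,7)1 1/2 ok
Row 2: (2,2)1 0/1 unhappy · (2,4)1 0/0 ok · (2,6)2 1/3 unhappy · (2,7)2 2/3 ok
Row 3: (3,1)2 2/2 ok · (3,2)2 2/3 ok · (3,3)2 2/2 ok · (3,5)2 1/2 ok · (3,6)1 1/4 unhappy · (3,7)2 1/2 ok
Row 4: (4,1)2 1/1 ok · (4,3)2 1/1 ok · (4,5)2 1/2 ok · (4,6)1 1/2 ok
Unsatisfied: (2,2), (2,6), (3,6) — 3 in total.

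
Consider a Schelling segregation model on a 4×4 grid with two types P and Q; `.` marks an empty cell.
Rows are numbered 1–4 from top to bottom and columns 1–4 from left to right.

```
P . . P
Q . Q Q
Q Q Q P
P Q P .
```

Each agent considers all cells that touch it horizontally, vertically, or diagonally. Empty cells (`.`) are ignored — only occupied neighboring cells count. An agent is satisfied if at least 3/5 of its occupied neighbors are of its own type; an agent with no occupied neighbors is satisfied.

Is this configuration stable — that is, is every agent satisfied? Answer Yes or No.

(1,1)P 0/1 unhappy
(1,4)P 0/2 unhappy
(2,1)Q 2/3 ok
(2,3)Q 3/5 ok
(2,4)Q 2/4 unhappy
(3,1)Q 3/4 ok
(3,2)Q 5/7 ok
(3,3)Q 4/6 ok
(3,4)P 1/4 unhappy
(4,1)P 0/3 unhappy
(4,2)Q 3/5 ok
(4,3)P 1/4 unhappy
For instance (1,1) has only 0/1 same-type neighbors, below 3/5.

No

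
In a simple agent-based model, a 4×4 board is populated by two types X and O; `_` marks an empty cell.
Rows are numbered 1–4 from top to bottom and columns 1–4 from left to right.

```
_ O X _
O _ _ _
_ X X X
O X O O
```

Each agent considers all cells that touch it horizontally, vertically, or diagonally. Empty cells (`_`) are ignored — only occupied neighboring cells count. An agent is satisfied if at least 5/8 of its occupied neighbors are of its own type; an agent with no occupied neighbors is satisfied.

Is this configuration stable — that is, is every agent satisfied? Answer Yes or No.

No

(1,2)O 1/2 not
(1,3)X 0/1 not
(2,1)O 1/2 not
(3,2)X 2/5 not
(3,3)X 3/5 not
(3,4)X 1/3 not
(4,1)O 0/2 not
(4,2)X 2/4 not
(4,3)O 1/5 not
(4,4)O 1/3 not
For instance (1,2) has only 1/2 same-type neighbors, below 5/8.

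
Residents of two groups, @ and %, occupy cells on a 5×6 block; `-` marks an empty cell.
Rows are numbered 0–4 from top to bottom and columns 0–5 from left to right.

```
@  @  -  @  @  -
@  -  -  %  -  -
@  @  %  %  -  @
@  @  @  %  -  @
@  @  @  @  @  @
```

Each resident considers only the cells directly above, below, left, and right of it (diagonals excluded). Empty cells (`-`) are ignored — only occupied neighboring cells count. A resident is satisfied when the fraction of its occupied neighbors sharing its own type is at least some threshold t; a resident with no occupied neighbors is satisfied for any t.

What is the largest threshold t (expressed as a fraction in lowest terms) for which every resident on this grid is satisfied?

1/3

Row 0: (0,0)@ 2/2 · (0,1)@ 1/1 · (0,3)@ 1/2 · (0,4)@ 1/1
Row 1: (1,0)@ 2/2 · (1,3)% 1/2
Row 2: (2,0)@ 3/3 · (2,1)@ 2/3 · (2,2)% 1/3 · (2,3)% 3/3 · (2,5)@ 1/1
Row 3: (3,0)@ 3/3 · (3,1)@ 4/4 · (3,2)@ 2/4 · (3,3)% 1/3 · (3,5)@ 2/2
Row 4: (4,0)@ 2/2 · (4,1)@ 3/3 · (4,2)@ 3/3 · (4,3)@ 2/3 · (4,4)@ 2/2 · (4,5)@ 2/2
The smallest same-type fraction is 1/3 at (2,2), which reduces to 1/3. Any threshold above that leaves this resident unsatisfied.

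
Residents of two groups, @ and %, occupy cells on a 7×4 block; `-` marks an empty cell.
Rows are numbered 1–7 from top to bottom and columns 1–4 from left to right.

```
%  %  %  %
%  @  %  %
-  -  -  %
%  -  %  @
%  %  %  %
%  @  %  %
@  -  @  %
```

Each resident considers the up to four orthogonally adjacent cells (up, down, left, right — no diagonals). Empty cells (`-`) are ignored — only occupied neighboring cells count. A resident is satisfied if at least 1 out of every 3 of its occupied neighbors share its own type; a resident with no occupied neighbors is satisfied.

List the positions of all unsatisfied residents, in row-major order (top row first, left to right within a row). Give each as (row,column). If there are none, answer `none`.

(2,2), (4,4), (6,2), (7,1), (7,3)

Row 1: (1,1)% 2/2 ✓ · (1,2)% 2/3 ✓ · (1,3)% 3/3 ✓ · (1,4)% 2/2 ✓
Row 2: (2,1)% 1/2 ✓ · (2,2)@ 0/3 ✗ · (2,3)% 2/3 ✓ · (2,4)% 3/3 ✓
Row 3: (3,4)% 1/2 ✓
Row 4: (4,1)% 1/1 ✓ · (4,3)% 1/2 ✓ · (4,4)@ 0/3 ✗
Row 5: (5,1)% 3/3 ✓ · (5,2)% 2/3 ✓ · (5,3)% 4/4 ✓ · (5,4)% 2/3 ✓
Row 6: (6,1)% 1/3 ✓ · (6,2)@ 0/3 ✗ · (6,3)% 2/4 ✓ · (6,4)% 3/3 ✓
Row 7: (7,1)@ 0/1 ✗ · (7,3)@ 0/2 ✗ · (7,4)% 1/2 ✓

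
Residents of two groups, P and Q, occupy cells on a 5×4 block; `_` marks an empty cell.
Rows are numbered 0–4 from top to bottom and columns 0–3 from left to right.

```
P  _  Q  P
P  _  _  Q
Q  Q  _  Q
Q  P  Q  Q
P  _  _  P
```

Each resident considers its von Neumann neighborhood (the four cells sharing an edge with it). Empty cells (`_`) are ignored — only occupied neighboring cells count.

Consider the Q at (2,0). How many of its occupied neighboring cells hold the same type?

Occupied neighbors of (2,0): (1,0)=P, (3,0)=Q, (2,1)=Q.
Same type (Q): 2 of 3.

2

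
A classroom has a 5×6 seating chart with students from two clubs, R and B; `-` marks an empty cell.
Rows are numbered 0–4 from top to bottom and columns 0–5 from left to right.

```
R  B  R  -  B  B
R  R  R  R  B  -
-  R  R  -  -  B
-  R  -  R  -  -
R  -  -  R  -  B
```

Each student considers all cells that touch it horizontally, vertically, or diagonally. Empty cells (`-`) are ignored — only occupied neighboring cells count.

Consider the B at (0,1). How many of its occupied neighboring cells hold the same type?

Occupied neighbors of (0,1): (0,0)=R, (0,2)=R, (1,0)=R, (1,1)=R, (1,2)=R.
Same type (B): 0 of 5.

0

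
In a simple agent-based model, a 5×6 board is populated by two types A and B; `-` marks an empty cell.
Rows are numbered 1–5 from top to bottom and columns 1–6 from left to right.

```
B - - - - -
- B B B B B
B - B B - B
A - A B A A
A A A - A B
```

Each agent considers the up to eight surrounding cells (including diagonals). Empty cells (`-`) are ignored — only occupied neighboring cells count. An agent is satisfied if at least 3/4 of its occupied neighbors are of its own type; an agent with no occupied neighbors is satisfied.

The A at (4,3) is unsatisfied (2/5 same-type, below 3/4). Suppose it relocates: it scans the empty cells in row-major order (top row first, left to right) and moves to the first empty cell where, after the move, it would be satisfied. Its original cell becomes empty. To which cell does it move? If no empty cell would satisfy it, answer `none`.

Vacating (4,3). Empty cells in order:
  (1,2): 0/3 same-type → still unsatisfied.
  (1,3): 0/3 same-type → still unsatisfied.
  (1,4): 0/3 same-type → still unsatisfied.
  (1,5): 0/3 same-type → still unsatisfied.
  (1,6): 0/2 same-type → still unsatisfied.
  (2,1): 0/3 same-type → still unsatisfied.
  (3,2): 1/5 same-type → still unsatisfied.
  (3,5): 2/8 same-type → still unsatisfied.
  (4,2): 4/6 same-type → still unsatisfied.
  (5,4): 3/4 same-type → satisfied — stop here.

(5,4)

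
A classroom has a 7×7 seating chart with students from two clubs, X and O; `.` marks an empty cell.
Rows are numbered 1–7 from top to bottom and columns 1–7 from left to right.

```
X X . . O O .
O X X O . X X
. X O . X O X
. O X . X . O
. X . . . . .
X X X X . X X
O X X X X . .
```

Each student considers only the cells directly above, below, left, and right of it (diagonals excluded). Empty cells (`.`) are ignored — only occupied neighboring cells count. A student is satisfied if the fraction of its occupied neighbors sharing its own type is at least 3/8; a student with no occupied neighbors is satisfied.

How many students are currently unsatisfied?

12

(1,1)X 1/2 ✓
(1,2)X 2/2 ✓
(1,5)O 1/1 ✓
(1,6)O 1/2 ✓
(2,1)O 0/2 ✗
(2,2)X 3/4 ✓
(2,3)X 1/3 ✗
(2,4)O 0/1 ✗
(2,6)X 1/3 ✗
(2,7)X 2/2 ✓
(3,2)X 1/3 ✗
(3,3)O 0/3 ✗
(3,5)X 1/2 ✓
(3,6)O 0/3 ✗
(3,7)X 1/3 ✗
(4,2)O 0/3 ✗
(4,3)X 0/2 ✗
(4,5)X 1/1 ✓
(4,7)O 0/1 ✗
(5,2)X 1/2 ✓
(6,1)X 1/2 ✓
(6,2)X 4/4 ✓
(6,3)X 3/3 ✓
(6,4)X 2/2 ✓
(6,6)X 1/1 ✓
(6,7)X 1/1 ✓
(7,1)O 0/2 ✗
(7,2)X 2/3 ✓
(7,3)X 3/3 ✓
(7,4)X 3/3 ✓
(7,5)X 1/1 ✓
Unsatisfied: (2,1), (2,3), (2,4), (2,6), (3,2), (3,3), (3,6), (3,7), (4,2), (4,3), (4,7), (7,1) — 12 in total.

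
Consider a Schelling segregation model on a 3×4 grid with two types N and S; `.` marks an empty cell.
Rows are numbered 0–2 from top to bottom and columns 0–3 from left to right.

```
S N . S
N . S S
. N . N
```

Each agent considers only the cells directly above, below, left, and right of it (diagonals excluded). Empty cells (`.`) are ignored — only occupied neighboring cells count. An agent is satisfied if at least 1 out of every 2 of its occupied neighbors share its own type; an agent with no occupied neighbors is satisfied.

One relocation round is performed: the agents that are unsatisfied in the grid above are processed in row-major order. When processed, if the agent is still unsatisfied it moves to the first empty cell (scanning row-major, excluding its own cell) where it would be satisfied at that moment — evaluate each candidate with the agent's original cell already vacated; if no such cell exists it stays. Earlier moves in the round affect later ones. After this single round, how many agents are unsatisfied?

0

Initially unsatisfied (in order): (0,0), (0,1), (1,0), (2,3).
  (0,0) → (0,2).
  (0,1) → (0,0).
  (1,0): now satisfied by earlier moves; stays.
  (2,3) → (0,1).
Resulting grid:
N N S S
N . S S
. N . .
All satisfied now.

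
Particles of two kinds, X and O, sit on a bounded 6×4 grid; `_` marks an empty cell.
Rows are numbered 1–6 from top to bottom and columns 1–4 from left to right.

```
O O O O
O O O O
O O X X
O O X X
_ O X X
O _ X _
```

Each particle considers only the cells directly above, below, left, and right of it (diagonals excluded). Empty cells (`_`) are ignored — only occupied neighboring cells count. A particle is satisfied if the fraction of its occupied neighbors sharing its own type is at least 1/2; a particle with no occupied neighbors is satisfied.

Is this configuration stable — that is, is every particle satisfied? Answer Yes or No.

Yes

Row 1: (1,1)O 2/2 ok · (1,2)O 3/3 ok · (1,3)O 3/3 ok · (1,4)O 2/2 ok
Row 2: (2,1)O 3/3 ok · (2,2)O 4/4 ok · (2,3)O 3/4 ok · (2,4)O 2/3 ok
Row 3: (3,1)O 3/3 ok · (3,2)O 3/4 ok · (3,3)X 2/4 ok · (3,4)X 2/3 ok
Row 4: (4,1)O 2/2 ok · (4,2)O 3/4 ok · (4,3)X 3/4 ok · (4,4)X 3/3 ok
Row 5: (5,2)O 1/2 ok · (5,3)X 3/4 ok · (5,4)X 2/2 ok
Row 6: (6,1)O 0/0 ok · (6,3)X 1/1 ok
All meet the threshold, so the configuration is stable.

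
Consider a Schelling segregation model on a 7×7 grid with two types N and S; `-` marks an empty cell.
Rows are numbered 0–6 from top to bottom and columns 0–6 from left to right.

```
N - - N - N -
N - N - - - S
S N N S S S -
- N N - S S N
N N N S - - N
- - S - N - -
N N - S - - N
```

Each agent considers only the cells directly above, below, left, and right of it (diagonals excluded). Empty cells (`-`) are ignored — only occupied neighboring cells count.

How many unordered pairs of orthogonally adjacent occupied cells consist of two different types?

6

Scan each occupied cell's neighbors to the right and below so each pair is counted once.
From row 0: 0 unlike of 1 pairs (running 0/1).
From row 1: 1 unlike of 2 pairs (running 1/3).
From row 2: 2 unlike of 9 pairs (running 3/12).
From row 3: 1 unlike of 6 pairs (running 4/18).
From row 4: 2 unlike of 4 pairs (running 6/22).
From row 6: 0 unlike of 1 pairs (running 6/23).
Total adjacent occupied pairs: 23; unlike-type pairs: 6.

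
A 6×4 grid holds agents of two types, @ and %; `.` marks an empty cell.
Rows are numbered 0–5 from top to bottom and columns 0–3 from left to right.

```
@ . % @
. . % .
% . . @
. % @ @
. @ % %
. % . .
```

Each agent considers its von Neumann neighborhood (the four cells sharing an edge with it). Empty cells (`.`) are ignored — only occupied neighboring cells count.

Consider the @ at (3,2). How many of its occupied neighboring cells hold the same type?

1

Occupied neighbors of (3,2): (4,2)=%, (3,1)=%, (3,3)=@.
Same type (@): 1 of 3.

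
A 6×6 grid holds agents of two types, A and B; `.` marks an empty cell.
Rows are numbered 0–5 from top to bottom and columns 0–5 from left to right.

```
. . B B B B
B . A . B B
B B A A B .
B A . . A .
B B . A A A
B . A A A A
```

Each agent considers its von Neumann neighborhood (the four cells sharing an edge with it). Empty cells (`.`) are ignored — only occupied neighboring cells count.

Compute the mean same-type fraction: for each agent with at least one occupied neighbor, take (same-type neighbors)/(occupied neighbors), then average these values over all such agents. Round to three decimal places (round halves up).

0.788

Row 0: (0,2)B 1/2 · (0,3)B 2/2 · (0,4)B 3/3 · (0,5)B 2/2
Row 1: (1,0)B 1/1 · (1,2)A 1/2 · (1,4)B 3/3 · (1,5)B 2/2
Row 2: (2,0)B 3/3 · (2,1)B 1/3 · (2,2)A 2/3 · (2,3)A 1/2 · (2,4)B 1/3
Row 3: (3,0)B 2/3 · (3,1)A 0/3 · (3,4)A 1/2
Row 4: (4,0)B 3/3 · (4,1)B 1/2 · (4,3)A 2/2 · (4,4)A 4/4 · (4,5)A 2/2
Row 5: (5,0)B 1/1 · (5,2)A 1/1 · (5,3)A 3/3 · (5,4)A 3/3 · (5,5)A 2/2
Sum over 26 agents: 1/2 + 2/2 + 3/3 + 2/2 + 1/1 + 1/2 + 3/3 + 2/2 + 3/3 + 1/3 + 2/3 + 1/2 + 1/3 + 2/3 + 0/3 + 1/2 + 3/3 + 1/2 + 2/2 + 4/4 + 2/2 + 1/1 + 1/1 + 3/3 + 3/3 + 2/2 = 41/2; mean = 41/2 ÷ 26 = 41/52 = 0.788461… → 0.788.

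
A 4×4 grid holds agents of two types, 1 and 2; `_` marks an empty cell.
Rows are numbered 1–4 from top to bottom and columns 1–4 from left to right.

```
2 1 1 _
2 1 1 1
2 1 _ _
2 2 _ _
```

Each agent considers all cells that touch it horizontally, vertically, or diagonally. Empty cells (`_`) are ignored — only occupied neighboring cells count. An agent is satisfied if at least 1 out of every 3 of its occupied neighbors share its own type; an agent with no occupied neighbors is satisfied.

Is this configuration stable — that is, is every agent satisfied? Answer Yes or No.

Yes

(1,1)2 1/3 ✓
(1,2)1 3/5 ✓
(1,3)1 4/4 ✓
(2,1)2 2/5 ✓
(2,2)1 4/7 ✓
(2,3)1 5/5 ✓
(2,4)1 2/2 ✓
(3,1)2 3/5 ✓
(3,2)1 2/6 ✓
(4,1)2 2/3 ✓
(4,2)2 2/3 ✓
All meet the threshold, so the configuration is stable.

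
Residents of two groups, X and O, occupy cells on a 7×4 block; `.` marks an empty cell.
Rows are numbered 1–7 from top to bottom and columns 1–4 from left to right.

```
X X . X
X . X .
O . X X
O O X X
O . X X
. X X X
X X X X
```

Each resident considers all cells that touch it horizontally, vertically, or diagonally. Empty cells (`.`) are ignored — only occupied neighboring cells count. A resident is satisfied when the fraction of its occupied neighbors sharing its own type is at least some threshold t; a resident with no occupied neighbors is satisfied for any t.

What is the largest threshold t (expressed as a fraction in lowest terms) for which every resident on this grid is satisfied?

1/2

(1,1)X 2/2
(1,2)X 3/3
(1,4)X 1/1
(2,1)X 2/3
(2,3)X 4/4
(3,1)O 2/3
(3,3)X 4/5
(3,4)X 4/4
(4,1)O 3/3
(4,2)O 3/6
(4,3)X 5/6
(4,4)X 5/5
(5,1)O 2/3
(5,3)X 6/7
(5,4)X 5/5
(6,2)X 5/6
(6,3)X 7/7
(6,4)X 5/5
(7,1)X 2/2
(7,2)X 4/4
(7,3)X 5/5
(7,4)X 3/3
The smallest same-type fraction is 3/6 at (4,2), which reduces to 1/2. Any threshold above that leaves this resident unsatisfied.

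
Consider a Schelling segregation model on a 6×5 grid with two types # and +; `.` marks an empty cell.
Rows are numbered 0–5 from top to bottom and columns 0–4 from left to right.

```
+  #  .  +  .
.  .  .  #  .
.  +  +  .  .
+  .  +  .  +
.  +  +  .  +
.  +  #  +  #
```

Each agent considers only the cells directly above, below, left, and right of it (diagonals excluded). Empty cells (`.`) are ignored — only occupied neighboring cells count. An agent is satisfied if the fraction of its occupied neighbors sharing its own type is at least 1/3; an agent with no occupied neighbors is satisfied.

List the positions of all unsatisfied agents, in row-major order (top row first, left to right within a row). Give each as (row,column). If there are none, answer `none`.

Row 0: (0,0)+ 0/1 ✗ · (0,1)# 0/1 ✗ · (0,3)+ 0/1 ✗
Row 1: (1,3)# 0/1 ✗
Row 2: (2,1)+ 1/1 ✓ · (2,2)+ 2/2 ✓
Row 3: (3,0)+ 0/0 ✓ · (3,2)+ 2/2 ✓ · (3,4)+ 1/1 ✓
Row 4: (4,1)+ 2/2 ✓ · (4,2)+ 2/3 ✓ · (4,4)+ 1/2 ✓
Row 5: (5,1)+ 1/2 ✓ · (5,2)# 0/3 ✗ · (5,3)+ 0/2 ✗ · (5,4)# 0/2 ✗

(0,0), (0,1), (0,3), (1,3), (5,2), (5,3), (5,4)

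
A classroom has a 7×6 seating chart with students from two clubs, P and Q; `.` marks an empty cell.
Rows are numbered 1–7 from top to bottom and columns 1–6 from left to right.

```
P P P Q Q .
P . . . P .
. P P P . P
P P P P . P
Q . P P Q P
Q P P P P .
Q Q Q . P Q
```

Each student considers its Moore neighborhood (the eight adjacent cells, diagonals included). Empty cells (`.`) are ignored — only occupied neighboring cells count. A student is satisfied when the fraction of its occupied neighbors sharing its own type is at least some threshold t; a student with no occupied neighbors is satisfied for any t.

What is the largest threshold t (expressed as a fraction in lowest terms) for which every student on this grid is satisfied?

0/1

(1,1)P 2/2
(1,2)P 3/3
(1,3)P 1/2
(1,4)Q 1/3
(1,5)Q 1/2
(2,1)P 3/3
(2,5)P 2/4
(3,2)P 5/5
(3,3)P 5/5
(3,4)P 4/4
(3,6)P 2/2
(4,1)P 2/3
(4,2)P 5/6
(4,3)P 7/7
(4,4)P 5/6
(4,6)P 2/3
(5,1)Q 1/4
(5,3)P 7/7
(5,4)P 6/7
(5,5)Q 0/6
(5,6)P 2/3
(6,1)Q 3/4
(6,2)P 2/7
(6,3)P 4/6
(6,4)P 5/7
(6,5)P 4/6
(7,1)Q 2/3
(7,2)Q 3/5
(7,3)Q 1/4
(7,5)P 2/3
(7,6)Q 0/2
The smallest same-type fraction is 0/6 at (5,5), which reduces to 0/1. Any threshold above that leaves this student unsatisfied.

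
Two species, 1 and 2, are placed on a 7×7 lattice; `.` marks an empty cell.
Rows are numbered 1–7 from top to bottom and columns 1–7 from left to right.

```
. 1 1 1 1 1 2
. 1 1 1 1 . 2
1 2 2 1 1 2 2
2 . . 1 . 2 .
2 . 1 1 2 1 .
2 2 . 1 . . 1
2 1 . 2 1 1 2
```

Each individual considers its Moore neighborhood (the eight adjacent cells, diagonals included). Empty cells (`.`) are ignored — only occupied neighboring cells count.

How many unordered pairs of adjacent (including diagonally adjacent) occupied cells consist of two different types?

27

Scan each occupied cell's neighbors to the right and below (and the two forward diagonals) so each pair is counted once.
Row 1: 1(1,2)–1(1,3)= 1(1,2)–1(2,2)= 1(1,2)–1(2,3)= 1(1,3)–1(1,4)= 1(1,3)–1(2,3)= 1(1,3)–1(2,4)= 1(1,3)–1(2,2)= 1(1,4)–1(1,5)= 1(1,4)–1(2,4)= 1(1,4)–1(2,5)= 1(1,4)–1(2,3)= 1(1,5)–1(1,6)= 1(1,5)–1(2,5)= 1(1,5)–1(2,4)= 1(1,6)–2(1,7)≠ 1(1,6)–2(2,7)≠ 1(1,6)–1(2,5)= 2(1,7)–2(2,7)=  → 2/18 unlike.
Row 2: 1(2,2)–1(2,3)= 1(2,2)–2(3,2)≠ 1(2,2)–2(3,3)≠ 1(2,2)–1(3,1)= 1(2,3)–1(2,4)= 1(2,3)–2(3,3)≠ 1(2,3)–1(3,4)= 1(2,3)–2(3,2)≠ 1(2,4)–1(2,5)= 1(2,4)–1(3,4)= 1(2,4)–1(3,5)= 1(2,4)–2(3,3)≠ 1(2,5)–1(3,5)= 1(2,5)–2(3,6)≠ 1(2,5)–1(3,4)= 2(2,7)–2(3,7)= 2(2,7)–2(3,6)=  → 6/17 unlike.
Row 3: 1(3,1)–2(3,2)≠ 1(3,1)–2(4,1)≠ 2(3,2)–2(3,3)= 2(3,2)–2(4,1)= 2(3,3)–1(3,4)≠ 2(3,3)–1(4,4)≠ 1(3,4)–1(3,5)= 1(3,4)–1(4,4)= 1(3,5)–2(3,6)≠ 1(3,5)–2(4,6)≠ 1(3,5)–1(4,4)= 2(3,6)–2(3,7)= 2(3,6)–2(4,6)= 2(3,7)–2(4,6)=  → 6/14 unlike.
Row 4: 2(4,1)–2(5,1)= 1(4,4)–1(5,4)= 1(4,4)–2(5,5)≠ 1(4,4)–1(5,3)= 2(4,6)–1(5,6)≠ 2(4,6)–2(5,5)=  → 2/6 unlike.
Row 5: 2(5,1)–2(6,1)= 2(5,1)–2(6,2)= 1(5,3)–1(5,4)= 1(5,3)–1(6,4)= 1(5,3)–2(6,2)≠ 1(5,4)–2(5,5)≠ 1(5,4)–1(6,4)= 2(5,5)–1(5,6)≠ 2(5,5)–1(6,4)≠ 1(5,6)–1(6,7)=  → 4/10 unlike.
Row 6: 2(6,1)–2(6,2)= 2(6,1)–2(7,1)= 2(6,1)–1(7,2)≠ 2(6,2)–1(7,2)≠ 2(6,2)–2(7,1)= 1(6,4)–2(7,4)≠ 1(6,4)–1(7,5)= 1(6,7)–2(7,7)≠ 1(6,7)–1(7,6)=  → 4/9 unlike.
Row 7: 2(7,1)–1(7,2)≠ 2(7,4)–1(7,5)≠ 1(7,5)–1(7,6)= 1(7,6)–2(7,7)≠  → 3/4 unlike.
Total adjacent occupied pairs: 78; unlike-type pairs: 27.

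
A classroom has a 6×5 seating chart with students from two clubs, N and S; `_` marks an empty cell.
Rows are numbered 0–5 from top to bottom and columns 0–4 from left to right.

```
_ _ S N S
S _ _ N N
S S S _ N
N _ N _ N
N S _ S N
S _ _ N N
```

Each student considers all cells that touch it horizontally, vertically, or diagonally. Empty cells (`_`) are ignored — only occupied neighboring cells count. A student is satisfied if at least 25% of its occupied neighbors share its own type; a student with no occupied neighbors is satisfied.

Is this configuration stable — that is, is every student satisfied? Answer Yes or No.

(0,2)S 0/2 unhappy
(0,3)N 2/4 ok
(0,4)S 0/3 unhappy
(1,0)S 2/2 ok
(1,3)N 3/6 ok
(1,4)N 3/4 ok
(2,0)S 2/3 ok
(2,1)S 3/5 ok
(2,2)S 1/3 ok
(2,4)N 3/3 ok
(3,0)N 1/4 ok
(3,2)N 0/4 unhappy
(3,4)N 2/3 ok
(4,0)N 1/3 ok
(4,1)S 1/4 ok
(4,3)S 0/5 unhappy
(4,4)N 3/4 ok
(5,0)S 1/2 ok
(5,3)N 2/3 ok
(5,4)N 2/3 ok
For instance (0,2) has only 0/2 same-type neighbors, below 1/4.

No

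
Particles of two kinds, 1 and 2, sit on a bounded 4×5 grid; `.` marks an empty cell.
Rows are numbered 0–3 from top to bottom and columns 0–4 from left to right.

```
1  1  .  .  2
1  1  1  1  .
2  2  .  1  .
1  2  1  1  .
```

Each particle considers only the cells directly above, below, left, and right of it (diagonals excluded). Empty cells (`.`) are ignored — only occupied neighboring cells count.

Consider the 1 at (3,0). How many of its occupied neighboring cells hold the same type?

0

Occupied neighbors of (3,0): (2,0)=2, (3,1)=2.
Same type (1): 0 of 2.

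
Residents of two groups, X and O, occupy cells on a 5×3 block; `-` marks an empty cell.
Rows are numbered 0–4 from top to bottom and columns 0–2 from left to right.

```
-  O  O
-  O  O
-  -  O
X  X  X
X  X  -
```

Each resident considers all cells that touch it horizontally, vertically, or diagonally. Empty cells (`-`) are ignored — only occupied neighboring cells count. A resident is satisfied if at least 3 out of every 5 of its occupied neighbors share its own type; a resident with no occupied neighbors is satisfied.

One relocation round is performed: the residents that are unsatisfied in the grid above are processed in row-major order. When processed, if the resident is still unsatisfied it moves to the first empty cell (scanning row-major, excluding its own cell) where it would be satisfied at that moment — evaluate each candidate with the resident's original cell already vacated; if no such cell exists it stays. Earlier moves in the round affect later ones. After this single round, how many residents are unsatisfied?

0

Initially unsatisfied (in order): (2,2).
  (2,2) → (0,0).
Resulting grid:
O O O
- O O
- - -
X X X
X X -
All satisfied now.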